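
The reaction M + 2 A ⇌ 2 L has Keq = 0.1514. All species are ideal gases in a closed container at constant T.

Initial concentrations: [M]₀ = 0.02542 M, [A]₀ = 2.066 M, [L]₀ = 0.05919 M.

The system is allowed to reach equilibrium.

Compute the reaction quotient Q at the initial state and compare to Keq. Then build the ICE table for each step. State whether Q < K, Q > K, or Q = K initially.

Q₀ = 0.03229; Q < K (proceeds forward)

Q₀ = 0.03229 vs Keq = 0.1514 ⇒ Q<K, forward
Step 1:
                    M           A           L
  I           0.02542       2.066     0.05919
  C          -0.01358    -0.02715     0.02715
  E           0.01184       2.039     0.08634
  solve Keq expr → x = 0.01358; check Q = 0.1514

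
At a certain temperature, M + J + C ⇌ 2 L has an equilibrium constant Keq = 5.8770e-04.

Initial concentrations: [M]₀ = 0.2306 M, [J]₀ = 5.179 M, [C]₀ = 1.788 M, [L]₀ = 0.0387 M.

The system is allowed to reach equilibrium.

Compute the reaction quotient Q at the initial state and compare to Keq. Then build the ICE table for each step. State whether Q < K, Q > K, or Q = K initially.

Q₀ = 7.0137e-04; Q > K (proceeds reverse)

Q₀ = 7.0137e-04 vs Keq = 5.8770e-04 ⇒ Q>K, reverse
Step 1:
                    M           J           C           L
  I            0.2306       5.179       1.788      0.0387
  C          0.001567    0.001567    0.001567   -0.003134
  E            0.2322       5.181        1.79     0.03557
  solve Keq expr → x = -0.001567; check Q = 5.8770e-04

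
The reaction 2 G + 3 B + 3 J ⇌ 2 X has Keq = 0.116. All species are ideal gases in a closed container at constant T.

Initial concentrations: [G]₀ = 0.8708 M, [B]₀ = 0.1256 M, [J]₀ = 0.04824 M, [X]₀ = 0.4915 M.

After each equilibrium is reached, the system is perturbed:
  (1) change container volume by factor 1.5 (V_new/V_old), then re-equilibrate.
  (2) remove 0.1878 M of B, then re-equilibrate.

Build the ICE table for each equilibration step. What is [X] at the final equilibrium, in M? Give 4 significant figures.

[X]_eq = 0.02191 M

Q₀ = 1.4323e+06 vs Keq = 0.116 ⇒ Q>K, reverse
Step 1:
                    G           B           J           X
  I            0.8708      0.1256     0.04824      0.4915
  C            0.3755      0.5632      0.5632     -0.3755
  E             1.246      0.6888      0.6115       0.116
  solve Keq expr → x = -0.1877; check Q = 0.116
Then change container volume by factor 1.5 (V_new/V_old).
Step 2:
                    G           B           J           X
  I            0.8309      0.4592      0.4076     0.07735
  C           0.04136     0.06204     0.06204    -0.04136
  E            0.8722      0.5213      0.4697     0.03599
  solve Keq expr → x = -0.02068; check Q = 0.116
Then remove 0.1878 M of B.
Step 3:
                    G           B           J           X
  I            0.8722      0.3335      0.4697     0.03599
  C           0.01407     0.02111     0.02111    -0.01407
  E            0.8863      0.3546      0.4908     0.02191
  solve Keq expr → x = -0.007037; check Q = 0.116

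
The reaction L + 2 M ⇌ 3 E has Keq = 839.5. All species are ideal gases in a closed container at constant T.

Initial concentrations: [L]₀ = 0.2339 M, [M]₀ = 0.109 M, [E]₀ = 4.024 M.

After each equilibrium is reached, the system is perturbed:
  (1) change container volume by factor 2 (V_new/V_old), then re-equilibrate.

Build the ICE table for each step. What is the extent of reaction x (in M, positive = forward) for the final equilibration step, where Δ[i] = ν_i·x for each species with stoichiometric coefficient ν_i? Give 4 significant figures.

Q₀ = 2.3447e+04 vs Keq = 839.5 ⇒ Q>K, reverse
Step 1:
                    L           M           E
  init         0.2339       0.109       4.024
  Δ            0.1391      0.2781     -0.4172
  eq            0.373      0.3871       3.607
  solve Keq expr → x = -0.1391; check Q = 839.5
Then change container volume by factor 2 (V_new/V_old).
Step 2:
                    L           M           E
  init         0.1865      0.1936       1.803
  Δ                 0           0           0
  eq           0.1865      0.1936       1.803
  solve Keq expr → x = 0; check Q = 839.5

x = 0 M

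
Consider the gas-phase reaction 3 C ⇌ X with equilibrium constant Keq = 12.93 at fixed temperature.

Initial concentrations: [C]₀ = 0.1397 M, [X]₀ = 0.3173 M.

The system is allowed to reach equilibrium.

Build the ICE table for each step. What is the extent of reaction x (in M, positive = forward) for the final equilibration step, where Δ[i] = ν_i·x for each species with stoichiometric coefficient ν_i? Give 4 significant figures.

x = -0.04544 M

Q₀ = 116.4 vs Keq = 12.93 ⇒ Q>K, reverse
Step 1:
                   C          X
  init        0.1397     0.3173
  Δ           0.1363   -0.04544
  eq           0.276     0.2719
  solve Keq expr → x = -0.04544; check Q = 12.93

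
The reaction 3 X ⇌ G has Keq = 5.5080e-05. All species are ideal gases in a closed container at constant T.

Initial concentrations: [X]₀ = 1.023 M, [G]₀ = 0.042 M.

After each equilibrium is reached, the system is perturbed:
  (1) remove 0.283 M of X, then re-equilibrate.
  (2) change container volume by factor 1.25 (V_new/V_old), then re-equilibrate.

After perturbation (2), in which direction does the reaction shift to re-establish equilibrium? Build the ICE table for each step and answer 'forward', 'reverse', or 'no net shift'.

Direction: reverse

Q₀ = 0.03923 vs Keq = 5.5080e-05 ⇒ Q>K, reverse
Step 1:
                  X         G
  I           1.023     0.042
  C          0.1257  -0.04192
  E           1.149 8.3497e-05
  solve Keq expr → x = -0.04192; check Q = 5.5080e-05
Then remove 0.283 M of X.
Step 2:
                  X         G
  I          0.8657 8.3497e-05
  C       1.4321e-04 -4.7738e-05
  E          0.8659 3.5759e-05
  solve Keq expr → x = -4.7738e-05; check Q = 5.5080e-05
Then change container volume by factor 1.25 (V_new/V_old).
Step 3:
                  X         G
  I          0.6927 2.8607e-05
  C       3.0888e-05 -1.0296e-05
  E          0.6927 1.8311e-05
  solve Keq expr → x = -1.0296e-05; check Q = 5.5080e-05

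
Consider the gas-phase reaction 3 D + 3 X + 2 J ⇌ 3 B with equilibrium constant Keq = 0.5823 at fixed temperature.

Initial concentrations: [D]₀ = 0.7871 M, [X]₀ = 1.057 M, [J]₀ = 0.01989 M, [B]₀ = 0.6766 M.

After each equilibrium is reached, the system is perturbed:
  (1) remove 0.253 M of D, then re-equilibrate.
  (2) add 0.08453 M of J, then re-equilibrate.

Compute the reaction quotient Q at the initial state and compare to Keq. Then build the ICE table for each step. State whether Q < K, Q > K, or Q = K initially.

Q₀ = 1360; Q > K (proceeds reverse)

Q₀ = 1360 vs Keq = 0.5823 ⇒ Q>K, reverse
Step 1:
                    D           X           J           B
  Initial      0.7871       1.057     0.01989      0.6766
  Change       0.2724      0.2724      0.1816     -0.2724
  Equil         1.059       1.329      0.2015      0.4042
  solve Keq expr → x = -0.09079; check Q = 0.5823
Then remove 0.253 M of D.
Step 2:
                    D           X           J           B
  Initial      0.8065       1.329      0.2015      0.4042
  Change      0.04117     0.04117     0.02745    -0.04117
  Equil        0.8477       1.371      0.2289       0.363
  solve Keq expr → x = -0.01372; check Q = 0.5823
Then add 0.08453 M of J.
Step 3:
                    D           X           J           B
  Initial      0.8477       1.371      0.3135       0.363
  Change     -0.03465    -0.03465     -0.0231     0.03465
  Equil         0.813       1.336      0.2904      0.3977
  solve Keq expr → x = 0.01155; check Q = 0.5823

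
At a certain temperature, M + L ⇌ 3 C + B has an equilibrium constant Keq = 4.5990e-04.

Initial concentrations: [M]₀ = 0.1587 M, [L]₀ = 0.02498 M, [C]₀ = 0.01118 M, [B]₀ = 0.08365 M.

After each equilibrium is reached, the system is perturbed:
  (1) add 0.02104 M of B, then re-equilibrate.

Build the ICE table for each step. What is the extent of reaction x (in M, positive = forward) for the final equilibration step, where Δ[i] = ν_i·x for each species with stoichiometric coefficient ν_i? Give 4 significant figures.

x = -4.9595e-04 M

Q₀ = 2.9486e-05 vs Keq = 4.5990e-04 ⇒ Q<K, forward
Step 1:
                  M         L         C         B
  init       0.1587   0.02498   0.01118   0.08365
  Δ       -0.004715 -0.004715   0.01414  0.004715
  eq          0.154   0.02027   0.02532   0.08836
  solve Keq expr → x = 0.004715; check Q = 4.5990e-04
Then add 0.02104 M of B.
Step 2:
                  M         L         C         B
  init        0.154   0.02027   0.02532    0.1094
  Δ       4.9595e-04 4.9595e-04 -0.001488 -4.9595e-04
  eq         0.1545   0.02076   0.02384    0.1089
  solve Keq expr → x = -4.9595e-04; check Q = 4.5990e-04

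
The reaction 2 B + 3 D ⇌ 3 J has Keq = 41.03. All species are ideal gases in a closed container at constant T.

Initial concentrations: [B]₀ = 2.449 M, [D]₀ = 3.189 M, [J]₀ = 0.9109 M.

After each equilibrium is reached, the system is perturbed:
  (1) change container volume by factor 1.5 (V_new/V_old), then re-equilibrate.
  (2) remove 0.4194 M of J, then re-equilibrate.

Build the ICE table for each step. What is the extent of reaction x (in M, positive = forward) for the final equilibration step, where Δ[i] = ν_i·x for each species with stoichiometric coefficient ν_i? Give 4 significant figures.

x = 0.02877 M

Q₀ = 0.003886 vs Keq = 41.03 ⇒ Q<K, forward
Step 1:
                    B           D           J
  init          2.449       3.189      0.9109
  Δ            -1.496      -2.244       2.244
  eq           0.9528      0.9447       3.155
  solve Keq expr → x = 0.7481; check Q = 41.03
Then change container volume by factor 1.5 (V_new/V_old).
Step 2:
                    B           D           J
  init         0.6352      0.6298       2.103
  Δ           0.06872      0.1031     -0.1031
  eq           0.7039      0.7329           2
  solve Keq expr → x = -0.03436; check Q = 41.03
Then remove 0.4194 M of J.
Step 3:
                    B           D           J
  init         0.7039      0.7329       1.581
  Δ          -0.05754    -0.08631     0.08631
  eq           0.6464      0.6466       1.667
  solve Keq expr → x = 0.02877; check Q = 41.03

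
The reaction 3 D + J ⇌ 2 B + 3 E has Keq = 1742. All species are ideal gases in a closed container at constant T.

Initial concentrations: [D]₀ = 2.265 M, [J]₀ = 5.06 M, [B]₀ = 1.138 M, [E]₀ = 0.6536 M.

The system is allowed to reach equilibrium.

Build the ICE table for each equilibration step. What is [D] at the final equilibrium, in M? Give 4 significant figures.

[D]_eq = 0.2485 M

Q₀ = 0.00615 vs Keq = 1742 ⇒ Q<K, forward
Step 1:
                    D           J           B           E
  Initial       2.265        5.06       1.138      0.6536
  Change       -2.016     -0.6722       1.344       2.016
  Equil        0.2485       4.388       2.482        2.67
  solve Keq expr → x = 0.6722; check Q = 1742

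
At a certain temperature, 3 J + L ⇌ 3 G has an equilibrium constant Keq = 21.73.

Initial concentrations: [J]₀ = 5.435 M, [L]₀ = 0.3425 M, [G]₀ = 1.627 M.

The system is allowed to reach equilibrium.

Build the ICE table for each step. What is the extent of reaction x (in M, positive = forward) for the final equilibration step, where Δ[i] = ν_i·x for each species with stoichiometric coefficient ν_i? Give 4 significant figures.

Q₀ = 0.07833 vs Keq = 21.73 ⇒ Q<K, forward
Step 1:
                    J           L           G
  Initial       5.435      0.3425       1.627
  Change      -0.9989      -0.333      0.9989
  Equil         4.436    0.009544       2.626
  solve Keq expr → x = 0.333; check Q = 21.73

x = 0.333 M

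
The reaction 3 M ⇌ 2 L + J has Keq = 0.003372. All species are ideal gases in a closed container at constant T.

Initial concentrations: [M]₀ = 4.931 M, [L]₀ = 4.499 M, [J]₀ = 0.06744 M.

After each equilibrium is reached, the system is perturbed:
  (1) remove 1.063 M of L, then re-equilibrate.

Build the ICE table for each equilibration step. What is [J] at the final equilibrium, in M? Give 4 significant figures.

Q₀ = 0.01139 vs Keq = 0.003372 ⇒ Q>K, reverse
Step 1:
                   M          L          J
  init         4.931      4.499    0.06744
  Δ           0.1347   -0.08979   -0.04489
  eq           5.066      4.409    0.02255
  solve Keq expr → x = -0.04489; check Q = 0.003372
Then remove 1.063 M of L.
Step 2:
                   M          L          J
  init         5.066      3.346    0.02255
  Δ         -0.04471    0.02981     0.0149
  eq           5.021      3.376    0.03745
  solve Keq expr → x = 0.0149; check Q = 0.003372

[J]_eq = 0.03745 M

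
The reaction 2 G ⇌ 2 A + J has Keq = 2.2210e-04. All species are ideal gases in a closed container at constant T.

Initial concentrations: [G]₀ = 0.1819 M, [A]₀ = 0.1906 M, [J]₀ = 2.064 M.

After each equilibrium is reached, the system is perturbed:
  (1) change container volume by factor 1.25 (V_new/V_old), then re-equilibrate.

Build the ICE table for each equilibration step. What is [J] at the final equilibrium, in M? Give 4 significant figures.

[J]_eq = 1.577 M

Q₀ = 2.266 vs Keq = 2.2210e-04 ⇒ Q>K, reverse
Step 1:
                    G           A           J
  Initial      0.1819      0.1906       2.064
  Change       0.1867     -0.1867    -0.09334
  Equil        0.3686    0.003913       1.971
  solve Keq expr → x = -0.09334; check Q = 2.2210e-04
Then change container volume by factor 1.25 (V_new/V_old).
Step 2:
                    G           A           J
  Initial      0.2949     0.00313       1.577
  Change  -3.6496e-04  3.6496e-04  1.8248e-04
  Equil        0.2945    0.003495       1.577
  solve Keq expr → x = 1.8248e-04; check Q = 2.2210e-04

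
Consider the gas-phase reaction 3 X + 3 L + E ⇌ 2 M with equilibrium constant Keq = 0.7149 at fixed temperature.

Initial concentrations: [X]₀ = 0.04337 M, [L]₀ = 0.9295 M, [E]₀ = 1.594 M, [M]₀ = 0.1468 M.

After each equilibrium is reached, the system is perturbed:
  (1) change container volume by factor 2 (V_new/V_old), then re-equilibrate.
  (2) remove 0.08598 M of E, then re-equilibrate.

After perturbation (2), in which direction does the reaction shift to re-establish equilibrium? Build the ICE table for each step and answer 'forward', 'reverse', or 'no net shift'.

Q₀ = 206.4 vs Keq = 0.7149 ⇒ Q>K, reverse
Step 1:
                    X           L           E           M
  init        0.04337      0.9295       1.594      0.1468
  Δ            0.1133      0.1133     0.03775    -0.07551
  eq           0.1566       1.043       1.632     0.07129
  solve Keq expr → x = -0.03775; check Q = 0.7149
Then change container volume by factor 2 (V_new/V_old).
Step 2:
                    X           L           E           M
  init        0.07832      0.5214      0.8159     0.03565
  Δ           0.03516     0.03516     0.01172    -0.02344
  eq           0.1135      0.5565      0.8276     0.01221
  solve Keq expr → x = -0.01172; check Q = 0.7149
Then remove 0.08598 M of E.
Step 3:
                    X           L           E           M
  init         0.1135      0.5565      0.7416     0.01221
  Δ        7.6308e-04  7.6308e-04  2.5436e-04 -5.0872e-04
  eq           0.1142      0.5573      0.7419      0.0117
  solve Keq expr → x = -2.5436e-04; check Q = 0.7149

Direction: reverse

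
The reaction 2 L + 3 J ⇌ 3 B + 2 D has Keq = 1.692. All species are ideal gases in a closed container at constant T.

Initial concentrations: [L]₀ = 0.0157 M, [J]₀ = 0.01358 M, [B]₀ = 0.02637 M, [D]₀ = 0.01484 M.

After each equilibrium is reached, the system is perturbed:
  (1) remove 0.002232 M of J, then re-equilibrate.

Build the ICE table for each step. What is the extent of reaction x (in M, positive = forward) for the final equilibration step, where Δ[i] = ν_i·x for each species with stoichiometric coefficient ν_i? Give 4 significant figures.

x = -2.8554e-04 M

Q₀ = 6.542 vs Keq = 1.692 ⇒ Q>K, reverse
Step 1:
                    L           J           B           D
  Initial      0.0157     0.01358     0.02637     0.01484
  Change     0.001812    0.002717   -0.002717   -0.001812
  Equil       0.01751      0.0163     0.02365     0.01303
  solve Keq expr → x = -9.0582e-04; check Q = 1.692
Then remove 0.002232 M of J.
Step 2:
                    L           J           B           D
  Initial     0.01751     0.01407     0.02365     0.01303
  Change   5.7109e-04  8.5663e-04 -8.5663e-04 -5.7109e-04
  Equil       0.01808     0.01492      0.0228     0.01246
  solve Keq expr → x = -2.8554e-04; check Q = 1.692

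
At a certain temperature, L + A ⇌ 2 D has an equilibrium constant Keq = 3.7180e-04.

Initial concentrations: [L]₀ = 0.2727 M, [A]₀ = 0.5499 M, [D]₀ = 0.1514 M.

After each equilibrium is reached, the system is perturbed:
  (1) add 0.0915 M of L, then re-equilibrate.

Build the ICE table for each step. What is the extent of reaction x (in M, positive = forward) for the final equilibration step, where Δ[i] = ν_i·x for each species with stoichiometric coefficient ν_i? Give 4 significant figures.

x = 5.5242e-04 M

Q₀ = 0.1529 vs Keq = 3.7180e-04 ⇒ Q>K, reverse
Step 1:
                    L           A           D
  Initial      0.2727      0.5499      0.1514
  Change      0.07124     0.07124     -0.1425
  Equil        0.3439      0.6211    0.008912
  solve Keq expr → x = -0.07124; check Q = 3.7180e-04
Then add 0.0915 M of L.
Step 2:
                    L           A           D
  Initial      0.4354      0.6211    0.008912
  Change  -5.5242e-04 -5.5242e-04    0.001105
  Equil        0.4349      0.6206     0.01002
  solve Keq expr → x = 5.5242e-04; check Q = 3.7180e-04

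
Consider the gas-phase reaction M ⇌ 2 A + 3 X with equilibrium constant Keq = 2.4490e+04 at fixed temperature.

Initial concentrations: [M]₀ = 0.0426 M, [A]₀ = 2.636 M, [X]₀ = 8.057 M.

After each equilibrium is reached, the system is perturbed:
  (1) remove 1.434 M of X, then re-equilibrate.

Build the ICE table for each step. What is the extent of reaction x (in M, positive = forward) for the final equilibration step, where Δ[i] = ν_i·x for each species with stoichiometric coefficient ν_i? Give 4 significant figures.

x = 0.04531 M

Q₀ = 8.5310e+04 vs Keq = 2.4490e+04 ⇒ Q>K, reverse
Step 1:
                    M           A           X
  Initial      0.0426       2.636       8.057
  Change      0.07773     -0.1555     -0.2332
  Equil        0.1203       2.481       7.824
  solve Keq expr → x = -0.07773; check Q = 2.4490e+04
Then remove 1.434 M of X.
Step 2:
                    M           A           X
  Initial      0.1203       2.481        6.39
  Change     -0.04531     0.09062      0.1359
  Equil       0.07502       2.571       6.526
  solve Keq expr → x = 0.04531; check Q = 2.4490e+04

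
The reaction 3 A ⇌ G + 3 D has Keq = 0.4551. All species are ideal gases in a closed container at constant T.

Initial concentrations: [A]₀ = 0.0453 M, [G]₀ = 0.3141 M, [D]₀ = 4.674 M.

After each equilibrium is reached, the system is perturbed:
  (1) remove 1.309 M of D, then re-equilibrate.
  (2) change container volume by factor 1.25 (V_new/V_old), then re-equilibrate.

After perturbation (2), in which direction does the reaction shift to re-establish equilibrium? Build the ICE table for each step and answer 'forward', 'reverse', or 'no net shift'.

Q₀ = 3.4502e+05 vs Keq = 0.4551 ⇒ Q>K, reverse
Step 1:
                    A           G           D
  Initial      0.0453      0.3141       4.674
  Change       0.9192     -0.3064     -0.9192
  Equil        0.9645    0.007712       3.755
  solve Keq expr → x = -0.3064; check Q = 0.4551
Then remove 1.309 M of D.
Step 2:
                    A           G           D
  Initial      0.9645    0.007712       2.446
  Change     -0.04541     0.01514     0.04541
  Equil        0.9191     0.02285       2.491
  solve Keq expr → x = 0.01514; check Q = 0.4551
Then change container volume by factor 1.25 (V_new/V_old).
Step 3:
                    A           G           D
  Initial      0.7352     0.01828       1.993
  Change    -0.009978    0.003326    0.009978
  Equil        0.7253     0.02161       2.003
  solve Keq expr → x = 0.003326; check Q = 0.4551

Direction: forward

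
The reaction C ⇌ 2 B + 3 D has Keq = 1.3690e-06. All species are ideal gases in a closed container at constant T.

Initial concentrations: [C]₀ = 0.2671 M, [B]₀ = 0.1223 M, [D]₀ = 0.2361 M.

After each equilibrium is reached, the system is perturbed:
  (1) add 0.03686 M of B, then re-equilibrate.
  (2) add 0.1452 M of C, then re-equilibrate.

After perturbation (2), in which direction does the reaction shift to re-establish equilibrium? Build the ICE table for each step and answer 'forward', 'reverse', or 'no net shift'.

Direction: forward

Q₀ = 7.3700e-04 vs Keq = 1.3690e-06 ⇒ Q>K, reverse
Step 1:
                   C          B          D
  Initial     0.2671     0.1223     0.2361
  Change     0.04887   -0.09774    -0.1466
  Equil        0.316    0.02456     0.0895
  solve Keq expr → x = -0.04887; check Q = 1.3690e-06
Then add 0.03686 M of B.
Step 2:
                   C          B          D
  Initial      0.316    0.06142     0.0895
  Change    0.009142   -0.01828   -0.02743
  Equil       0.3251    0.04314    0.06207
  solve Keq expr → x = -0.009142; check Q = 1.3690e-06
Then add 0.1452 M of C.
Step 3:
                   C          B          D
  Initial     0.4703    0.04314    0.06207
  Change   -0.001597   0.003193    0.00479
  Equil       0.4687    0.04633    0.06686
  solve Keq expr → x = 0.001597; check Q = 1.3690e-06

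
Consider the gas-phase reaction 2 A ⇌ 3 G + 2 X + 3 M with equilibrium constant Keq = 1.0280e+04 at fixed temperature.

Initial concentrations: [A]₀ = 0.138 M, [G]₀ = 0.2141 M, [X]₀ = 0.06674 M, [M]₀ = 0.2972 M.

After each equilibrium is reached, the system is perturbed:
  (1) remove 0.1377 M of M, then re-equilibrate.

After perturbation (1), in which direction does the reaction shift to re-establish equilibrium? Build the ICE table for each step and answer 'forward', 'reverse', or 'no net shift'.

Direction: forward

Q₀ = 6.0257e-05 vs Keq = 1.0280e+04 ⇒ Q<K, forward
Step 1:
                  A         G         X         M
  Initial     0.138    0.2141   0.06674    0.2972
  Change    -0.1378    0.2067    0.1378    0.2067
  Equil   1.9698e-04    0.4208    0.2045    0.5039
  solve Keq expr → x = 0.0689; check Q = 1.0280e+04
Then remove 0.1377 M of M.
Step 2:
                  A         G         X         M
  Initial 1.9698e-04    0.4208    0.2045    0.3662
  Change  -7.4797e-05 1.1220e-04 7.4797e-05 1.1220e-04
  Equil   1.2219e-04    0.4209    0.2046    0.3663
  solve Keq expr → x = 3.7398e-05; check Q = 1.0280e+04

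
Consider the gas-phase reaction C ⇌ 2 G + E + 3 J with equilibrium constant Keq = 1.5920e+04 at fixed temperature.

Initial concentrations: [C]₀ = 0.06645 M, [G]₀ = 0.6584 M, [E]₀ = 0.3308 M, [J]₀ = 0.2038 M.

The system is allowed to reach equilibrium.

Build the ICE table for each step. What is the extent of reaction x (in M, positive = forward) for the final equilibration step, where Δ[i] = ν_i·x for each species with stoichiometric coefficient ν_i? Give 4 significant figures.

Q₀ = 0.01827 vs Keq = 1.5920e+04 ⇒ Q<K, forward
Step 1:
                  C         G         E         J
  Initial   0.06645    0.6584    0.3308    0.2038
  Change   -0.06645    0.1329   0.06645    0.1993
  Equil   1.0237e-06    0.7913    0.3972    0.4031
  solve Keq expr → x = 0.06645; check Q = 1.5920e+04

x = 0.06645 M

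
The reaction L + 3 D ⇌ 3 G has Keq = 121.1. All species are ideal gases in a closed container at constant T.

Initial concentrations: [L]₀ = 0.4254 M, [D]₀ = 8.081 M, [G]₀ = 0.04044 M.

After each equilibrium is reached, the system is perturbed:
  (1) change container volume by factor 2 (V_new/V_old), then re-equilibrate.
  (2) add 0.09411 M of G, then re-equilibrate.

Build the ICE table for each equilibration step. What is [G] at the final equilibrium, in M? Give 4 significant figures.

[G]_eq = 0.7522 M

Q₀ = 2.9461e-07 vs Keq = 121.1 ⇒ Q<K, forward
Step 1:
                    L           D           G
  init         0.4254       8.081     0.04044
  Δ           -0.4253      -1.276       1.276
  eq       5.9786e-05       6.805       1.316
  solve Keq expr → x = 0.4253; check Q = 121.1
Then change container volume by factor 2 (V_new/V_old).
Step 2:
                    L           D           G
  init     2.9893e-05       3.402      0.6582
  Δ        2.9864e-05  8.9592e-05 -8.9592e-05
  eq       5.9757e-05       3.403      0.6581
  solve Keq expr → x = -2.9864e-05; check Q = 121.1
Then add 0.09411 M of G.
Step 3:
                    L           D           G
  init     5.9757e-05       3.403      0.7523
  Δ        2.9436e-05  8.8309e-05 -8.8309e-05
  eq       8.9193e-05       3.403      0.7522
  solve Keq expr → x = -2.9436e-05; check Q = 121.1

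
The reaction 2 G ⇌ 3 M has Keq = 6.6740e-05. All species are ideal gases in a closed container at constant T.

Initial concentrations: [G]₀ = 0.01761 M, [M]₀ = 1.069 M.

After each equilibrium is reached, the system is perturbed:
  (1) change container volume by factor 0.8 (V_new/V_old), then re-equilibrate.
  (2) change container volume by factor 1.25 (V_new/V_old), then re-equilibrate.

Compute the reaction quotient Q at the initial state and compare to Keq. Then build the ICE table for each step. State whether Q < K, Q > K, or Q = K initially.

Q₀ = 3939; Q > K (proceeds reverse)

Q₀ = 3939 vs Keq = 6.6740e-05 ⇒ Q>K, reverse
Step 1:
                  G         M
  Initial   0.01761     1.069
  Change     0.6912    -1.037
  Equil      0.7088   0.03225
  solve Keq expr → x = -0.3456; check Q = 6.6740e-05
Then change container volume by factor 0.8 (V_new/V_old).
Step 2:
                  G         M
  Initial     0.886   0.04031
  Change   0.001891 -0.002836
  Equil      0.8879   0.03747
  solve Keq expr → x = -9.4536e-04; check Q = 6.6740e-05
Then change container volume by factor 1.25 (V_new/V_old).
Step 3:
                  G         M
  Initial    0.7103   0.02998
  Change  -0.001513  0.002269
  Equil      0.7088   0.03225
  solve Keq expr → x = 7.5629e-04; check Q = 6.6740e-05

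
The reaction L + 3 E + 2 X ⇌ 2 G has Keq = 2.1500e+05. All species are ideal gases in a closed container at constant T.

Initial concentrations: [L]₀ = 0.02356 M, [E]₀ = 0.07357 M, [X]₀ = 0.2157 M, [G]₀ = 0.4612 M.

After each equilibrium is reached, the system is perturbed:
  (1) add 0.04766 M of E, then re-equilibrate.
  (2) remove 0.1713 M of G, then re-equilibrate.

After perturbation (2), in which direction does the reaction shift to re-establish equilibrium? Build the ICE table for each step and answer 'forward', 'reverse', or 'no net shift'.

Q₀ = 4.8730e+05 vs Keq = 2.1500e+05 ⇒ Q>K, reverse
Step 1:
                    L           E           X           G
  I           0.02356     0.07357      0.2157      0.4612
  C          0.004602     0.01381    0.009204   -0.009204
  E           0.02816     0.08738      0.2249       0.452
  solve Keq expr → x = -0.004602; check Q = 2.1500e+05
Then add 0.04766 M of E.
Step 2:
                    L           E           X           G
  I           0.02816       0.135      0.2249       0.452
  C         -0.009041    -0.02712    -0.01808     0.01808
  E           0.01912      0.1079      0.2068      0.4701
  solve Keq expr → x = 0.009041; check Q = 2.1500e+05
Then remove 0.1713 M of G.
Step 3:
                    L           E           X           G
  I           0.01912      0.1079      0.2068      0.2988
  C         -0.004947    -0.01484   -0.009894    0.009894
  E           0.01417     0.09307      0.1969      0.3087
  solve Keq expr → x = 0.004947; check Q = 2.1500e+05

Direction: forward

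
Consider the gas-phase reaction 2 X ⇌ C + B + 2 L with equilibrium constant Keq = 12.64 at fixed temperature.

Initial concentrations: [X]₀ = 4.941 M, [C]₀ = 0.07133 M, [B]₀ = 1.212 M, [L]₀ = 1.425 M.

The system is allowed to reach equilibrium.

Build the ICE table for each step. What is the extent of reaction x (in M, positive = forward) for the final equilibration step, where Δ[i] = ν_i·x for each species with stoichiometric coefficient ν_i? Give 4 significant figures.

x = 1.356 M

Q₀ = 0.007191 vs Keq = 12.64 ⇒ Q<K, forward
Step 1:
                   X          C          B          L
  Initial      4.941    0.07133      1.212      1.425
  Change      -2.713      1.356      1.356      2.713
  Equil        2.228      1.428      2.568      4.138
  solve Keq expr → x = 1.356; check Q = 12.64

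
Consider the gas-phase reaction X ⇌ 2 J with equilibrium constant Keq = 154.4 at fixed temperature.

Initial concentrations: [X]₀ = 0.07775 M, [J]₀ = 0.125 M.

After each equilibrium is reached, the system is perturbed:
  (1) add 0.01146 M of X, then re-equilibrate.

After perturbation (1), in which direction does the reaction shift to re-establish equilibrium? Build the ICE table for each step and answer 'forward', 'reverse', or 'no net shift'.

Direction: forward

Q₀ = 0.201 vs Keq = 154.4 ⇒ Q<K, forward
Step 1:
                    X           J
  init        0.07775       0.125
  Δ          -0.07724      0.1545
  eq       5.0592e-04      0.2795
  solve Keq expr → x = 0.07724; check Q = 154.4
Then add 0.01146 M of X.
Step 2:
                    X           J
  init        0.01197      0.2795
  Δ          -0.01137     0.02275
  eq       5.9163e-04      0.3022
  solve Keq expr → x = 0.01137; check Q = 154.4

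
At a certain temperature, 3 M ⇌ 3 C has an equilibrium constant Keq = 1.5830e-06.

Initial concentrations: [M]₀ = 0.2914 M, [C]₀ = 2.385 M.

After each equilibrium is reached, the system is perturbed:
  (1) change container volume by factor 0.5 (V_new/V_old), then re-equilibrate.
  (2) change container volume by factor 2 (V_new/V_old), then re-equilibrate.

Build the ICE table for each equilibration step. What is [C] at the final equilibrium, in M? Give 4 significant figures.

[C]_eq = 0.03083 M

Q₀ = 548.3 vs Keq = 1.5830e-06 ⇒ Q>K, reverse
Step 1:
                   M          C
  Initial     0.2914      2.385
  Change       2.354     -2.354
  Equil        2.646    0.03083
  solve Keq expr → x = -0.7847; check Q = 1.5830e-06
Then change container volume by factor 0.5 (V_new/V_old).
Step 2:
                   M          C
  Initial      5.291    0.06167
  Change           0          0
  Equil        5.291    0.06167
  solve Keq expr → x = 0; check Q = 1.5830e-06
Then change container volume by factor 2 (V_new/V_old).
Step 3:
                   M          C
  Initial      2.646    0.03083
  Change           0          0
  Equil        2.646    0.03083
  solve Keq expr → x = 0; check Q = 1.5830e-06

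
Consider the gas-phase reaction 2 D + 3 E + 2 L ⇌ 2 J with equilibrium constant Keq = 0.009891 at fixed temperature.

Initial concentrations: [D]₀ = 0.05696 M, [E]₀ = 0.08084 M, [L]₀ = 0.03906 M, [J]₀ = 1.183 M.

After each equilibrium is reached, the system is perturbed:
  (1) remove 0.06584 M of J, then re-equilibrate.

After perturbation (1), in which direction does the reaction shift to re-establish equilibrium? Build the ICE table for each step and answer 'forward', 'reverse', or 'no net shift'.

Direction: forward

Q₀ = 5.3516e+08 vs Keq = 0.009891 ⇒ Q>K, reverse
Step 1:
                    D           E           L           J
  init        0.05696     0.08084     0.03906       1.183
  Δ              0.98        1.47        0.98       -0.98
  eq            1.037       1.551       1.019       0.203
  solve Keq expr → x = -0.49; check Q = 0.009891
Then remove 0.06584 M of J.
Step 2:
                    D           E           L           J
  init          1.037       1.551       1.019      0.1371
  Δ          -0.03974    -0.05961    -0.03974     0.03974
  eq           0.9972       1.491      0.9793      0.1769
  solve Keq expr → x = 0.01987; check Q = 0.009891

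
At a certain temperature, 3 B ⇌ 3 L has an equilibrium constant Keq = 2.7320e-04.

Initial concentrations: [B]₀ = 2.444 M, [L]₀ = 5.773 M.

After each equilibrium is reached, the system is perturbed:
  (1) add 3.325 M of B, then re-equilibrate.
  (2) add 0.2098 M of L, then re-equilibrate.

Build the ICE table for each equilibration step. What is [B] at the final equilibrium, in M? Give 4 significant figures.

Q₀ = 13.18 vs Keq = 2.7320e-04 ⇒ Q>K, reverse
Step 1:
                  B         L
  Initial     2.444     5.773
  Change      5.272    -5.272
  Equil       7.716    0.5007
  solve Keq expr → x = -1.757; check Q = 2.7320e-04
Then add 3.325 M of B.
Step 2:
                  B         L
  Initial     11.04    0.5007
  Change    -0.2026    0.2026
  Equil       10.84    0.7033
  solve Keq expr → x = 0.06753; check Q = 2.7320e-04
Then add 0.2098 M of L.
Step 3:
                  B         L
  Initial     10.84    0.9131
  Change      0.197    -0.197
  Equil       11.04    0.7161
  solve Keq expr → x = -0.06567; check Q = 2.7320e-04

[B]_eq = 11.04 M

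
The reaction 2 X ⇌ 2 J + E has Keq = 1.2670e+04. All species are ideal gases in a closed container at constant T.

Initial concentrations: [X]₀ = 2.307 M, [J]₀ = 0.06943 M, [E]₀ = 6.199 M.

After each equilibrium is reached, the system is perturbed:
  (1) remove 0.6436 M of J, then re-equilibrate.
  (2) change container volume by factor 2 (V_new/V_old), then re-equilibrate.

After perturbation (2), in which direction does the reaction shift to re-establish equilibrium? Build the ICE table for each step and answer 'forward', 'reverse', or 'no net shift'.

Q₀ = 0.005615 vs Keq = 1.2670e+04 ⇒ Q<K, forward
Step 1:
                   X          J          E
  I            2.307    0.06943      6.199
  C           -2.251      2.251      1.126
  E           0.0558      2.321      7.325
  solve Keq expr → x = 1.126; check Q = 1.2670e+04
Then remove 0.6436 M of J.
Step 2:
                   X          J          E
  I           0.0558      1.677      7.325
  C         -0.01509    0.01509   0.007545
  E          0.04071      1.692      7.332
  solve Keq expr → x = 0.007545; check Q = 1.2670e+04
Then change container volume by factor 2 (V_new/V_old).
Step 3:
                   X          J          E
  I          0.02035     0.8461      3.666
  C        -0.005856   0.005856   0.002928
  E           0.0145     0.8519      3.669
  solve Keq expr → x = 0.002928; check Q = 1.2670e+04

Direction: forward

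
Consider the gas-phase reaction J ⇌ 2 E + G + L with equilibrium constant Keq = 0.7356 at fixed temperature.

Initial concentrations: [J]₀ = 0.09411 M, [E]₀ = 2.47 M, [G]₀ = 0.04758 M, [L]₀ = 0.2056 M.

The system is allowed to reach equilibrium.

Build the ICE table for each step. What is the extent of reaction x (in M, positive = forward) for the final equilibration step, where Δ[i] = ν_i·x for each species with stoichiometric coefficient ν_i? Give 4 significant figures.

Q₀ = 0.6342 vs Keq = 0.7356 ⇒ Q<K, forward
Step 1:
                  J         E         G         L
  Initial   0.09411      2.47   0.04758    0.2056
  Change  -0.003959  0.007918  0.003959  0.003959
  Equil     0.09015     2.478   0.05154    0.2096
  solve Keq expr → x = 0.003959; check Q = 0.7356

x = 0.003959 M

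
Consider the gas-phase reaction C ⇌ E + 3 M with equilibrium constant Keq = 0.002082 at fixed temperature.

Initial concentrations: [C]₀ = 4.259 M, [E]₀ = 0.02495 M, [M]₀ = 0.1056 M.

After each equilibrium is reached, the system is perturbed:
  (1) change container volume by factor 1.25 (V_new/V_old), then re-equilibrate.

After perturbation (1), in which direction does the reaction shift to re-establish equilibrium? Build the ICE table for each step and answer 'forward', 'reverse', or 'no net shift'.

Direction: forward

Q₀ = 6.8985e-06 vs Keq = 0.002082 ⇒ Q<K, forward
Step 1:
                    C           E           M
  init          4.259     0.02495      0.1056
  Δ           -0.1012      0.1012      0.3037
  eq            4.158      0.1262      0.4093
  solve Keq expr → x = 0.1012; check Q = 0.002082
Then change container volume by factor 1.25 (V_new/V_old).
Step 2:
                    C           E           M
  init          3.326       0.101      0.3275
  Δ          -0.01931     0.01931     0.05793
  eq            3.307      0.1203      0.3854
  solve Keq expr → x = 0.01931; check Q = 0.002082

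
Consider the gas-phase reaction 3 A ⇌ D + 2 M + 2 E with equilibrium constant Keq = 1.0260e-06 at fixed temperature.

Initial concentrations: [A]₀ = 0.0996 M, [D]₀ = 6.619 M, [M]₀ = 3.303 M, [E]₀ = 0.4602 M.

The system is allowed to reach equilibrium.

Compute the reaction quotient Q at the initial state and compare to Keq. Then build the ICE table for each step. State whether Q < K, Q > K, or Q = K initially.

Q₀ = 1.5478e+04; Q > K (proceeds reverse)

Q₀ = 1.5478e+04 vs Keq = 1.0260e-06 ⇒ Q>K, reverse
Step 1:
                   A          D          M          E
  Initial     0.0996      6.619      3.303     0.4602
  Change      0.6902    -0.2301    -0.4601    -0.4601
  Equil       0.7898      6.389      2.843 9.8931e-05
  solve Keq expr → x = -0.2301; check Q = 1.0260e-06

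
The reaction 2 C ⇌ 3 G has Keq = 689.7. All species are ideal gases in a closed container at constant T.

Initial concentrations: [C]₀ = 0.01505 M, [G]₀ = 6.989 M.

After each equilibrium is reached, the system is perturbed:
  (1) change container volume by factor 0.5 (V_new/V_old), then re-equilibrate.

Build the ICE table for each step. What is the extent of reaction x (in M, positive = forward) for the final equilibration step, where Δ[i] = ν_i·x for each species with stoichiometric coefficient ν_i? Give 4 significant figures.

x = -0.1851 M

Q₀ = 1.5072e+06 vs Keq = 689.7 ⇒ Q>K, reverse
Step 1:
                    C           G
  init        0.01505       6.989
  Δ            0.5646     -0.8469
  eq           0.5796       6.142
  solve Keq expr → x = -0.2823; check Q = 689.7
Then change container volume by factor 0.5 (V_new/V_old).
Step 2:
                    C           G
  init          1.159       12.28
  Δ            0.3703     -0.5554
  eq             1.53       11.73
  solve Keq expr → x = -0.1851; check Q = 689.7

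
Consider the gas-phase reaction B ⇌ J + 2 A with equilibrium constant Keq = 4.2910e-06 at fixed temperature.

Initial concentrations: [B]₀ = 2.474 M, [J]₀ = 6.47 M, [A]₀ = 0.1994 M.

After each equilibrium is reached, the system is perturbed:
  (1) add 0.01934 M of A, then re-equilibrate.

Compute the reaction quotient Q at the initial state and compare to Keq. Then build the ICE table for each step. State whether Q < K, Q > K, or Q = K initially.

Q₀ = 0.104; Q > K (proceeds reverse)

Q₀ = 0.104 vs Keq = 4.2910e-06 ⇒ Q>K, reverse
Step 1:
                  B         J         A
  Initial     2.474      6.47    0.1994
  Change    0.09904  -0.09904   -0.1981
  Equil       2.573     6.371  0.001316
  solve Keq expr → x = -0.09904; check Q = 4.2910e-06
Then add 0.01934 M of A.
Step 2:
                  B         J         A
  Initial     2.573     6.371   0.02066
  Change   0.009668 -0.009668  -0.01934
  Equil       2.583     6.361   0.00132
  solve Keq expr → x = -0.009668; check Q = 4.2910e-06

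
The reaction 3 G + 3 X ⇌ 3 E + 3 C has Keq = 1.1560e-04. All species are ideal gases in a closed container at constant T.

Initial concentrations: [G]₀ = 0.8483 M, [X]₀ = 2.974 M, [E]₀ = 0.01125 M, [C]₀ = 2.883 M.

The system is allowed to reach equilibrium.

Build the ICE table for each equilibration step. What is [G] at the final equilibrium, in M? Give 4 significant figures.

Q₀ = 2.1248e-06 vs Keq = 1.1560e-04 ⇒ Q<K, forward
Step 1:
                   G          X          E          C
  init        0.8483      2.974    0.01125      2.883
  Δ         -0.02911   -0.02911    0.02911    0.02911
  eq          0.8192      2.945    0.04036      2.912
  solve Keq expr → x = 0.009702; check Q = 1.1560e-04

[G]_eq = 0.8192 M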